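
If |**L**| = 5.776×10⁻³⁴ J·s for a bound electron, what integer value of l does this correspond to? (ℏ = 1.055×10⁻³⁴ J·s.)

Dividing by ℏ: |L|/ℏ ≈ 5.475.
(|L|/ℏ)² = l(l+1) ≈ 29.97 ⇒ l = 5.

l = 5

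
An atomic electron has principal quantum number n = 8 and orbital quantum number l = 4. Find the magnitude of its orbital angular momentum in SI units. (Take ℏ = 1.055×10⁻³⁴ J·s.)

|L| = ℏ√(l(l+1)) = ℏ√(4·5) = 2√5 ℏ
Numerically, |L| = 4.472 × (1.055×10⁻³⁴ J·s) = 4.718×10⁻³⁴ J·s.

|L| = 4.718×10⁻³⁴ J·s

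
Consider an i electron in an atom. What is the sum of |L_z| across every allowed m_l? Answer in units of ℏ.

Σ|L_z| = 42 ℏ

For an i orbital, l = 6.
m_l runs from −6 to 6, i.e. {-6, -5, -4, -3, -2, -1, 0, 1, 2, 3, 4, 5, 6}.
Σ|m_l| = 2(1+2+…+6) = 42.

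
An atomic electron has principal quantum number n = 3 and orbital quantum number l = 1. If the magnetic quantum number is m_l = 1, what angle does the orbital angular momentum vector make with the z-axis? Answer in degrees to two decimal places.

|L| = ℏ√(l(l+1)) = √2 ℏ.
L_z = m_l ℏ = 1ℏ.
cos θ = L_z/|L| = 1/√2, so θ ≈ 45.00°.

θ ≈ 45.00°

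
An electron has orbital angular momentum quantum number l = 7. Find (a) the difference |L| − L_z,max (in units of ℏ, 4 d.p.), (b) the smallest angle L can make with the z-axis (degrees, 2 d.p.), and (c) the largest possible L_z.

|L|−L_z,max ≈ 0.4833ℏ; θ_min ≈ 20.70°; L_z,max = 7ℏ

|L| − L_z,max = (2√14 − 7)ℏ ≈ 0.4833ℏ.
cos θ_min = 7/√56, so θ_min ≈ 20.70°.
L_z,max = lℏ = 7ℏ.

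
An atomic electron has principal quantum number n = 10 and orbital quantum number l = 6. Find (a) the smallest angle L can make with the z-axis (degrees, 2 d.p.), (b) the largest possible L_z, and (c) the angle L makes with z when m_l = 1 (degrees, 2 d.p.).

θ_min ≈ 22.21°; L_z,max = 6ℏ; θ(m_l=1) ≈ 81.12°

cos θ_min = 6/√42, so θ_min ≈ 22.21°.
L_z,max = lℏ = 6ℏ.
For m_l = 1: cos θ = 1/√42, θ ≈ 81.12°.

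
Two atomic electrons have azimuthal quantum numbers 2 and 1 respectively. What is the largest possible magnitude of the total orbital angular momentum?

By the triangle rule, |l₁ − l₂| ≤ L ≤ l₁ + l₂.
So L can be 1, 2, 3.
The largest magnitude corresponds to L = 3: |L_tot| = ℏ√(3·4) = 2√3 ℏ.

|L_tot|_max = 2√3 ℏ ≈ 3.464ℏ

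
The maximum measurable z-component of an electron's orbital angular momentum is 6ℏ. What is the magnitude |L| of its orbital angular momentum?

Since max m_l = l, l = 6.
|L| = √(l(l+1)) ℏ = √42 ℏ.

|L| = √42 ℏ ≈ 6.481ℏ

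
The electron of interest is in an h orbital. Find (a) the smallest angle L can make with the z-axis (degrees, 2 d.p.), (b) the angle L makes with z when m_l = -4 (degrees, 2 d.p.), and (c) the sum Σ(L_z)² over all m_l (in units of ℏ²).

θ_min ≈ 24.09°; θ(m_l=-4) ≈ 136.91°; Σ(L_z)² = 110 ℏ²

For an h orbital, l = 5.
cos θ_min = 5/√30, so θ_min ≈ 24.09°.
For m_l = -4: cos θ = -4/√30, θ ≈ 136.91°.
Σ m_l² = 110, so Σ(L_z)² = 110 ℏ².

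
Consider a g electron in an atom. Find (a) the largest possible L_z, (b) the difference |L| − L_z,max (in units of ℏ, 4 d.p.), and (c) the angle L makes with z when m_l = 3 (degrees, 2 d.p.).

The letter g corresponds to l = 4.
L_z,max = lℏ = 4ℏ.
|L| − L_z,max = (2√5 − 4)ℏ ≈ 0.4721ℏ.
For m_l = 3: cos θ = 3/√20, θ ≈ 47.87°.

L_z,max = 4ℏ; |L|−L_z,max ≈ 0.4721ℏ; θ(m_l=3) ≈ 47.87°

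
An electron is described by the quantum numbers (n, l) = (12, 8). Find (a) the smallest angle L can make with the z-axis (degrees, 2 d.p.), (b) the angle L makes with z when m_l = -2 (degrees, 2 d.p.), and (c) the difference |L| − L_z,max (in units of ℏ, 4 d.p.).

θ_min ≈ 19.47°; θ(m_l=-2) ≈ 103.63°; |L|−L_z,max ≈ 0.4853ℏ

cos θ_min = 8/√72, so θ_min ≈ 19.47°.
For m_l = -2: cos θ = -2/√72, θ ≈ 103.63°.
|L| − L_z,max = (6√2 − 8)ℏ ≈ 0.4853ℏ.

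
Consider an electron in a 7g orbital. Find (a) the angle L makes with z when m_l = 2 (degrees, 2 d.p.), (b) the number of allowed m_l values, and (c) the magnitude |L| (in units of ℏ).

θ(m_l=2) ≈ 63.43°; 9 values; |L| = 2√5 ℏ ≈ 4.472ℏ

7g means n = 7, l = 4.
For m_l = 2: cos θ = 2/√20, θ ≈ 63.43°.
There are 2l+1 = 9 values of m_l.
|L| = ℏ√(4·5) = 2√5 ℏ ≈ 4.472ℏ.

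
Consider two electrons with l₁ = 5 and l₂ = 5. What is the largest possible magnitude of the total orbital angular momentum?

|L_tot|_max = √110 ℏ ≈ 10.488ℏ

The total orbital quantum number L ranges from |l₁ − l₂| to l₁ + l₂ in integer steps.
L ∈ {0, 1, 2, 3, 4, 5, 6, 7, 8, 9, 10}.
The largest magnitude corresponds to L = 10: |L_tot| = ℏ√(10·11) = √110 ℏ.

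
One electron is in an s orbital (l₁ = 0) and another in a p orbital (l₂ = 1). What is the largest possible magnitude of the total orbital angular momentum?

The total orbital quantum number L ranges from |l₁ − l₂| to l₁ + l₂ in integer steps.
L ∈ {1}.
The largest magnitude corresponds to L = 1: |L_tot| = ℏ√(1·2) = √2 ℏ.

|L_tot|_max = √2 ℏ ≈ 1.414ℏ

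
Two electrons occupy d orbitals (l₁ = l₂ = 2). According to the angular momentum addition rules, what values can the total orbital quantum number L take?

L = 0, 1, 2, 3, 4

The total orbital quantum number L ranges from |l₁ − l₂| to l₁ + l₂ in integer steps.
L ∈ {0, 1, 2, 3, 4}.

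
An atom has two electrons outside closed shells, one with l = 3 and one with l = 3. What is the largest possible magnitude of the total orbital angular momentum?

|L_tot|_max = √42 ℏ ≈ 6.481ℏ

The total orbital quantum number L ranges from |l₁ − l₂| to l₁ + l₂ in integer steps.
Allowed values: L = 0, 1, 2, 3, 4, 5, 6.
The largest magnitude corresponds to L = 6: |L_tot| = ℏ√(6·7) = √42 ℏ.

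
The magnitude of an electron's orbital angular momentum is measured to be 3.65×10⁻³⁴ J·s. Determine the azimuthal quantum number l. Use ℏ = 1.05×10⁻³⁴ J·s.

In units of ℏ, |L| ≈ 3.476.
Set l(l+1) = 12.08; the integer solution is l = 3.

l = 3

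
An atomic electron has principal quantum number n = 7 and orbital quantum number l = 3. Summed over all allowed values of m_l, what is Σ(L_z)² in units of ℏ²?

The allowed m_l values are -3, -2, -1, 0, 1, 2, 3.
Σ m_l² = 2·(1 + 4 + 9) = 28.

Σ(L_z)² = 28 ℏ²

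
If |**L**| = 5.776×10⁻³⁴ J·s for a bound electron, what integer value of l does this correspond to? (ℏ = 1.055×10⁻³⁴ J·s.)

Dividing by ℏ: |L|/ℏ ≈ 5.475.
Set l(l+1) = 29.97; the integer solution is l = 5.

l = 5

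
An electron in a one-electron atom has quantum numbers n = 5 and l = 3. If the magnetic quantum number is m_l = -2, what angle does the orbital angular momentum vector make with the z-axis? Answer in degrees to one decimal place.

|L| = ℏ√(l(l+1)) = 2√3 ℏ.
L_z = m_l ℏ = −2ℏ.
cos θ = L_z/|L| = -2/√12, so θ ≈ 125.3°.

θ ≈ 125.3°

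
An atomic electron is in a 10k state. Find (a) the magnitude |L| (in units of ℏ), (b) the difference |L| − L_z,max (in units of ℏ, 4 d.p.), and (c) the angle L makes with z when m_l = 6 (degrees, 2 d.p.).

10k means n = 10, l = 7.
|L| = ℏ√(7·8) = 2√14 ℏ ≈ 7.483ℏ.
|L| − L_z,max = (2√14 − 7)ℏ ≈ 0.4833ℏ.
For m_l = 6: cos θ = 6/√56, θ ≈ 36.70°.

|L| = 2√14 ℏ ≈ 7.483ℏ; |L|−L_z,max ≈ 0.4833ℏ; θ(m_l=6) ≈ 36.70°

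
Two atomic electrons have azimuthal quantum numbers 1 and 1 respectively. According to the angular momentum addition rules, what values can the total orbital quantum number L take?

L runs from |1 − 1| = 0 to 1 + 1 = 2.
L ∈ {0, 1, 2}.

L = 0, 1, 2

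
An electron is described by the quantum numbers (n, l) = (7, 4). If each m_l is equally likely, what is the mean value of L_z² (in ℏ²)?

⟨L_z²⟩ = 6.667 ℏ²

m_l runs from −4 to 4, i.e. {-4, -3, -2, -1, 0, 1, 2, 3, 4}.
Average of L_z² over 9 states: 60/9 ℏ² = 6.667 ℏ².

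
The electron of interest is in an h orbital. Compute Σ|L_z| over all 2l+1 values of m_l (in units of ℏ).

For an h orbital, l = 5.
m_l ∈ {-5, -4, -3, -2, -1, 0, 1, 2, 3, 4, 5}.
Σ|m_l| = 2·5(5+1)/2 = 30.

Σ|L_z| = 30 ℏ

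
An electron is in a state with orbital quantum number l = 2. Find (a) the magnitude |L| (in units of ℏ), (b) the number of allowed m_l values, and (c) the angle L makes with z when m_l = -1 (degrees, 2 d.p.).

|L| = ℏ√(2·3) = √6 ℏ ≈ 2.449ℏ.
There are 2l+1 = 5 values of m_l.
For m_l = -1: cos θ = -1/√6, θ ≈ 114.09°.

|L| = √6 ℏ ≈ 2.449ℏ; 5 values; θ(m_l=-1) ≈ 114.09°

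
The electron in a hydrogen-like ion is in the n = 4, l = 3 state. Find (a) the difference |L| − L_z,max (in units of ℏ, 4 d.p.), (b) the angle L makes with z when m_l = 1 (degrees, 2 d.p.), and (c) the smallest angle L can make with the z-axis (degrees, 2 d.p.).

|L|−L_z,max ≈ 0.4641ℏ; θ(m_l=1) ≈ 73.22°; θ_min ≈ 30.00°

|L| − L_z,max = (2√3 − 3)ℏ ≈ 0.4641ℏ.
For m_l = 1: cos θ = 1/√12, θ ≈ 73.22°.
cos θ_min = 3/√12, so θ_min ≈ 30.00°.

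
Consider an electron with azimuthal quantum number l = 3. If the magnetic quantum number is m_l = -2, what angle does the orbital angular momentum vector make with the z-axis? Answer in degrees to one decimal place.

|L| = √(l(l+1)) ℏ = 2√3 ℏ.
L_z = m_l ℏ = −2ℏ.
cos θ = L_z/|L| = -2/√12, so θ ≈ 125.3°.

θ ≈ 125.3°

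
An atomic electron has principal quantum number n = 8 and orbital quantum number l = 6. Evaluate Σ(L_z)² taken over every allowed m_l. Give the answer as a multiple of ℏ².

Σ(L_z)² = 182 ℏ²

m_l runs from −6 to 6, i.e. {-6, -5, -4, -3, -2, -1, 0, 1, 2, 3, 4, 5, 6}.
Summing m² from −6 to 6: Σ m_l² = 182.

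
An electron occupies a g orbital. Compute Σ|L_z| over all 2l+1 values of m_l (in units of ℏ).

A g state has l = 4.
The allowed m_l values are -4, -3, -2, -1, 0, 1, 2, 3, 4.
Σ|m_l| = 2(1+2+…+4) = 20.

Σ|L_z| = 20 ℏ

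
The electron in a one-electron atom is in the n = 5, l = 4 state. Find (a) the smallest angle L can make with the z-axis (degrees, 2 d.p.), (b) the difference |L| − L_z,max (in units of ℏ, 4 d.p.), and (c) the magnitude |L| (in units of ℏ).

θ_min ≈ 26.57°; |L|−L_z,max ≈ 0.4721ℏ; |L| = 2√5 ℏ ≈ 4.472ℏ

cos θ_min = 4/√20, so θ_min ≈ 26.57°.
|L| − L_z,max = (2√5 − 4)ℏ ≈ 0.4721ℏ.
|L| = ℏ√(4·5) = 2√5 ℏ ≈ 4.472ℏ.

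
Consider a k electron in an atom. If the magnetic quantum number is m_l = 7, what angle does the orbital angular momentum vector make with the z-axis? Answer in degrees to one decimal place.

θ ≈ 20.7°

A k state has l = 7.
|L| = ℏ√(l(l+1)) = 2√14 ℏ.
L_z = m_l ℏ = 7ℏ.
cos θ = L_z/|L| = 7/√56, so θ ≈ 20.7°.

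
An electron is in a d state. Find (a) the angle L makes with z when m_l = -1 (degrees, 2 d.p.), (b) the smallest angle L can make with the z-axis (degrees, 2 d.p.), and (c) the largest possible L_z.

θ(m_l=-1) ≈ 114.09°; θ_min ≈ 35.26°; L_z,max = 2ℏ

A d state has l = 2.
For m_l = -1: cos θ = -1/√6, θ ≈ 114.09°.
cos θ_min = 2/√6, so θ_min ≈ 35.26°.
L_z,max = lℏ = 2ℏ.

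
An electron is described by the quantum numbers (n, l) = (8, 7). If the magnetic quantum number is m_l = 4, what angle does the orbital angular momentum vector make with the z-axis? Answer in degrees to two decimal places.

θ ≈ 57.69°

|L| = √(l(l+1)) ℏ = 2√14 ℏ.
L_z = m_l ℏ = 4ℏ.
cos θ = L_z/|L| = 4/√56, so θ ≈ 57.69°.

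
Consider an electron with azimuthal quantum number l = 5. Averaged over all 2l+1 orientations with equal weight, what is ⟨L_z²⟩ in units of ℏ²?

The allowed m_l values are -5, -4, -3, -2, -1, 0, 1, 2, 3, 4, 5.
⟨L_z²⟩ = ℏ²·l(l+1)/3 = 10ℏ².

⟨L_z²⟩ = 10 ℏ²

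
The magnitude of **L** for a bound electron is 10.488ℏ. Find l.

l = 10

|L| = ℏ√(l(l+1)), so l(l+1) = 110.
The positive root is l = 10.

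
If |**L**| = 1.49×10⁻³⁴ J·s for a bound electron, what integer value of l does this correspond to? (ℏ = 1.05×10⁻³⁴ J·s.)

l = 1

|L|/ℏ = (1.49×10⁻³⁴)/(1.05×10⁻³⁴) ≈ 1.419.
Set l(l+1) = 2.01; the integer solution is l = 1.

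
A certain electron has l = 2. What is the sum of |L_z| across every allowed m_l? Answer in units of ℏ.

Σ|L_z| = 6 ℏ

m_l ∈ {-2, -1, 0, 1, 2}.
Σ|m_l| = 2·2(2+1)/2 = 6.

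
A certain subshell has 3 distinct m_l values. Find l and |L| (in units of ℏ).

2l + 1 = 3 ⇒ l = 1.
|L| = ℏ√(l(l+1)) = ℏ√(1·2) = √2 ℏ.

l = 1, |L| = √2 ℏ ≈ 1.414ℏ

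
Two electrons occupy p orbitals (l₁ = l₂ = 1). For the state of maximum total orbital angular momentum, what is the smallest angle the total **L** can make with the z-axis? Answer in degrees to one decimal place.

θ_min ≈ 35.3°

Angular momentum addition gives L = |l₁ − l₂|, …, l₁ + l₂.
So L can be 0, 1, 2.
The maximum is L = 2, with |L_tot| = ℏ√(2·3) = √6 ℏ.
The minimum angle with z is arccos(2/√6) ≈ 35.3°.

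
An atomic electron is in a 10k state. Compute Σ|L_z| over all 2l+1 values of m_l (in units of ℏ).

The 10k subshell has l = 7.
The allowed m_l values are -7, -6, -5, -4, -3, -2, -1, 0, 1, 2, 3, 4, 5, 6, 7.
Σ|m_l| = l(l+1) = 56.

Σ|L_z| = 56 ℏ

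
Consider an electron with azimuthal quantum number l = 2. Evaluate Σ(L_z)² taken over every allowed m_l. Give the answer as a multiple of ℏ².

Σ(L_z)² = 10 ℏ²

m_l runs from −2 to 2, i.e. {-2, -1, 0, 1, 2}.
Σ m_l² = l(l+1)(2l+1)/3 = 2·3·5/3 = 10.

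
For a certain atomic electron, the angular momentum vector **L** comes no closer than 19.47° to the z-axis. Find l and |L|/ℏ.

l = 8, |L| = 6√2 ℏ ≈ 8.485ℏ

At minimum angle, m_l = l, so cos θ = l/√(l(l+1)); cos²θ = l/(l+1) = 0.8889.
Thus l = 0.8889/(1 − 0.8889) ≈ 8.
Then |L| = ℏ√(8·9) = 6√2 ℏ.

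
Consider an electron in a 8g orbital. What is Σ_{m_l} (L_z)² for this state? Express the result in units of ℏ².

Σ(L_z)² = 60 ℏ²

8g means n = 8, l = 4.
The allowed m_l values are -4, -3, -2, -1, 0, 1, 2, 3, 4.
Σ m_l² = l(l+1)(2l+1)/3 = 4·5·9/3 = 60.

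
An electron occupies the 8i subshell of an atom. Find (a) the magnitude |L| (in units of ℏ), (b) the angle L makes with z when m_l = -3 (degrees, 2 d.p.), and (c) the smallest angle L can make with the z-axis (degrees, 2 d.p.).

The 8i subshell has l = 6.
|L| = ℏ√(6·7) = √42 ℏ ≈ 6.481ℏ.
For m_l = -3: cos θ = -3/√42, θ ≈ 117.58°.
cos θ_min = 6/√42, so θ_min ≈ 22.21°.

|L| = √42 ℏ ≈ 6.481ℏ; θ(m_l=-3) ≈ 117.58°; θ_min ≈ 22.21°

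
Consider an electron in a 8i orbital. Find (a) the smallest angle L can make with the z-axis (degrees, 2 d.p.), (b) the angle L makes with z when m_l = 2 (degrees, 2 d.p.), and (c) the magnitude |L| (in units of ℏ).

The 8i subshell has l = 6.
cos θ_min = 6/√42, so θ_min ≈ 22.21°.
For m_l = 2: cos θ = 2/√42, θ ≈ 72.02°.
|L| = ℏ√(6·7) = √42 ℏ ≈ 6.481ℏ.

θ_min ≈ 22.21°; θ(m_l=2) ≈ 72.02°; |L| = √42 ℏ ≈ 6.481ℏ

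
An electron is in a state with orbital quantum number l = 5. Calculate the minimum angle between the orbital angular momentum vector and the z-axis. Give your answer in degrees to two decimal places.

|L|² = l(l+1)ℏ² = 30ℏ², so |L| = √30 ℏ.
The smallest angle corresponds to the largest L_z, i.e. m_l = l = 5, giving L_z = 5ℏ.
cos θ_min = 5/√30, so θ_min ≈ 24.09°.

θ_min ≈ 24.09°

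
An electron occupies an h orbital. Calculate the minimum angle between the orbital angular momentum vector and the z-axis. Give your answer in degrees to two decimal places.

θ_min ≈ 24.09°

An h state has l = 5.
|L|² = l(l+1)ℏ² = 30ℏ², so |L| = √30 ℏ.
The smallest angle corresponds to the largest L_z, i.e. m_l = l = 5, giving L_z = 5ℏ.
cos θ_min = 5/√30, so θ_min ≈ 24.09°.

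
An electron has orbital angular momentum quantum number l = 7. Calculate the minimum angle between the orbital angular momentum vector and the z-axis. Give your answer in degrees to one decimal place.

θ_min ≈ 20.7°

|L| = √(l(l+1)) ℏ = 2√14 ℏ.
The smallest angle corresponds to the largest L_z, i.e. m_l = l = 7, giving L_z = 7ℏ.
cos θ_min = 7/√56, so θ_min ≈ 20.7°.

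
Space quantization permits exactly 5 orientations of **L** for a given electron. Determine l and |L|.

l = 2, |L| = √6 ℏ ≈ 2.449ℏ

2l + 1 = 5 ⇒ l = 2.
Then |L| = √(l(l+1)) ℏ = √6 ℏ.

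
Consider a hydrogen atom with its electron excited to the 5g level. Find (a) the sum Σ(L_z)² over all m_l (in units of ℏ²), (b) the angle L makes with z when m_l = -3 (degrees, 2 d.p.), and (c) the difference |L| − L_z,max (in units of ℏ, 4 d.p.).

The 5g level has l = 4.
Σ m_l² = 60, so Σ(L_z)² = 60 ℏ².
For m_l = -3: cos θ = -3/√20, θ ≈ 132.13°.
|L| − L_z,max = (2√5 − 4)ℏ ≈ 0.4721ℏ.

Σ(L_z)² = 60 ℏ²; θ(m_l=-3) ≈ 132.13°; |L|−L_z,max ≈ 0.4721ℏ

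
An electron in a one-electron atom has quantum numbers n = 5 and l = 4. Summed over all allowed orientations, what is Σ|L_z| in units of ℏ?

m_l runs from −4 to 4, i.e. {-4, -3, -2, -1, 0, 1, 2, 3, 4}.
Σ|m_l| = 2(1+2+…+4) = 20.

Σ|L_z| = 20 ℏ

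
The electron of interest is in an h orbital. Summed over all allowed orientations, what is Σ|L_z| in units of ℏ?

Σ|L_z| = 30 ℏ

H corresponds to l = 5.
The allowed m_l values are -5, -4, -3, -2, -1, 0, 1, 2, 3, 4, 5.
Σ|m_l| = l(l+1) = 30.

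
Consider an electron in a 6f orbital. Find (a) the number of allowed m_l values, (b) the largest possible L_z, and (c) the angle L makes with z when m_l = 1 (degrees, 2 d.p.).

The 6f subshell has l = 3.
There are 2l+1 = 7 values of m_l.
L_z,max = lℏ = 3ℏ.
For m_l = 1: cos θ = 1/√12, θ ≈ 73.22°.

7 values; L_z,max = 3ℏ; θ(m_l=1) ≈ 73.22°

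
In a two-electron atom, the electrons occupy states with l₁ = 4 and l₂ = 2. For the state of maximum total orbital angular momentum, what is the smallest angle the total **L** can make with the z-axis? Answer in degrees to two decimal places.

The total orbital quantum number L ranges from |l₁ − l₂| to l₁ + l₂ in integer steps.
L ∈ {2, 3, 4, 5, 6}.
The maximum is L = 6, with |L_tot| = ℏ√(6·7) = √42 ℏ.
The minimum angle with z is arccos(6/√42) ≈ 22.21°.

θ_min ≈ 22.21°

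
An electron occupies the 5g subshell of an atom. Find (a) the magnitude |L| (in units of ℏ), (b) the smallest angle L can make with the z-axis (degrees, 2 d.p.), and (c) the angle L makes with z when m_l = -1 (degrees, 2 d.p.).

5g means n = 5, l = 4.
|L| = ℏ√(4·5) = 2√5 ℏ ≈ 4.472ℏ.
cos θ_min = 4/√20, so θ_min ≈ 26.57°.
For m_l = -1: cos θ = -1/√20, θ ≈ 102.92°.

|L| = 2√5 ℏ ≈ 4.472ℏ; θ_min ≈ 26.57°; θ(m_l=-1) ≈ 102.92°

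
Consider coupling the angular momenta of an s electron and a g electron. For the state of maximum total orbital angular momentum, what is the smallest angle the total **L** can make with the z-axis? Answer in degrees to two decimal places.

By the triangle rule, |l₁ − l₂| ≤ L ≤ l₁ + l₂.
Allowed values: L = 4.
The maximum is L = 4, with |L_tot| = ℏ√(4·5) = 2√5 ℏ.
The minimum angle with z is arccos(4/√20) ≈ 26.57°.

θ_min ≈ 26.57°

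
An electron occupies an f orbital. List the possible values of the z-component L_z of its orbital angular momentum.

An f state has l = 3.
L_z = m_l ℏ with m_l ranging from −l to +l in integer steps.
For l = 3: m_l ∈ {-3, -2, -1, 0, 1, 2, 3}.

L_z ∈ {−3ℏ, −2ℏ, −ℏ, 0, ℏ, 2ℏ, 3ℏ}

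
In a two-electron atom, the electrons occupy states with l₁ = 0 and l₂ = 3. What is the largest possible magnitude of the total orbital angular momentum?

Angular momentum addition gives L = |l₁ − l₂|, …, l₁ + l₂.
L ∈ {3}.
The largest magnitude corresponds to L = 3: |L_tot| = ℏ√(3·4) = 2√3 ℏ.

|L_tot|_max = 2√3 ℏ ≈ 3.464ℏ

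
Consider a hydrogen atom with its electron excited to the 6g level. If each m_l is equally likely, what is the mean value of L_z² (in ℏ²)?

The 6g level has l = 4.
m_l runs from −4 to 4, i.e. {-4, -3, -2, -1, 0, 1, 2, 3, 4}.
⟨L_z²⟩ = ℏ²·(Σ m_l²)/(2l+1) = ℏ²·60/9 = 6.667ℏ².

⟨L_z²⟩ = 6.667 ℏ²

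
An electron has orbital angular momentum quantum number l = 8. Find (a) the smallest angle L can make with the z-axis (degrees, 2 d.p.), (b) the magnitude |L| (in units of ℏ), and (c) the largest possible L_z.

θ_min ≈ 19.47°; |L| = 6√2 ℏ ≈ 8.485ℏ; L_z,max = 8ℏ

cos θ_min = 8/√72, so θ_min ≈ 19.47°.
|L| = ℏ√(8·9) = 6√2 ℏ ≈ 8.485ℏ.
L_z,max = lℏ = 8ℏ.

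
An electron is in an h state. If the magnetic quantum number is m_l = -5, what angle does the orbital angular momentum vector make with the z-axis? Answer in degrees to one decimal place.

θ ≈ 155.9°

The letter h corresponds to l = 5.
|L|² = l(l+1)ℏ² = 30ℏ², so |L| = √30 ℏ.
L_z = m_l ℏ = −5ℏ.
cos θ = L_z/|L| = -5/√30, so θ ≈ 155.9°.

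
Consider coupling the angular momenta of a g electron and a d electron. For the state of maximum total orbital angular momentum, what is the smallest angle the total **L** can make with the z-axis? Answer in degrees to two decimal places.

θ_min ≈ 22.21°

By the triangle rule, |l₁ − l₂| ≤ L ≤ l₁ + l₂.
L ∈ {2, 3, 4, 5, 6}.
The maximum is L = 6, with |L_tot| = ℏ√(6·7) = √42 ℏ.
The minimum angle with z is arccos(6/√42) ≈ 22.21°.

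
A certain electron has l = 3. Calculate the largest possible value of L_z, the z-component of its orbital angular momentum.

L_z,max = 3ℏ

L_z = m_l ℏ with m_l ∈ {−3, …, 3}; the maximum is m_l = 3.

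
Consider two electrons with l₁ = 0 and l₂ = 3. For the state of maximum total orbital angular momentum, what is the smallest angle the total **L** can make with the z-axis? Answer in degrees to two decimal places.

Angular momentum addition gives L = |l₁ − l₂|, …, l₁ + l₂.
So L can be 3.
The maximum is L = 3, with |L_tot| = ℏ√(3·4) = 2√3 ℏ.
The minimum angle with z is arccos(3/√12) ≈ 30.00°.

θ_min ≈ 30.00°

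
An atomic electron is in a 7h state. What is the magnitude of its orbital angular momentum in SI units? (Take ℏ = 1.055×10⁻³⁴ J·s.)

|L| = 5.778×10⁻³⁴ J·s

7h means n = 7, l = 5.
|L| = ℏ√(l(l+1)) = ℏ√(5·6) = √30 ℏ
Numerically, |L| = 5.477 × (1.055×10⁻³⁴ J·s) = 5.778×10⁻³⁴ J·s.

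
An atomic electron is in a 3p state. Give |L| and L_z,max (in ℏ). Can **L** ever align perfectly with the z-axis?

For 3p, l = 1.
|L| = √2 ℏ ≈ 1.4142ℏ, while L_z,max = lℏ = 1ℏ.
Since |L| > L_z,max, the vector can never point exactly along z; the closest it comes is θ_min = arccos(1/√2) ≈ 45.0°.

No: L_z,max = 1ℏ < |L| = √2 ℏ ≈ 1.414ℏ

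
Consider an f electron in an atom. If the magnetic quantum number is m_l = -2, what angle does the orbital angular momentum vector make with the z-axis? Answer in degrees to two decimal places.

θ ≈ 125.26°

The letter f corresponds to l = 3.
|L|² = l(l+1)ℏ² = 12ℏ², so |L| = 2√3 ℏ.
L_z = m_l ℏ = −2ℏ.
cos θ = L_z/|L| = -2/√12, so θ ≈ 125.26°.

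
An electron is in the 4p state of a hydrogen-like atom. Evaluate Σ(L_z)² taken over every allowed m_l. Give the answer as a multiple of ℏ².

Σ(L_z)² = 2 ℏ²

For 4p, l = 1.
The allowed m_l values are -1, 0, 1.
Summing m² from −1 to 1: Σ m_l² = 2.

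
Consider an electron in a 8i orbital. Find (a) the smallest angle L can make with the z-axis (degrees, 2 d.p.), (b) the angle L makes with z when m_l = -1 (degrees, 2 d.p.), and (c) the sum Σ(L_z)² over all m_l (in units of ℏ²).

The 8i subshell has l = 6.
cos θ_min = 6/√42, so θ_min ≈ 22.21°.
For m_l = -1: cos θ = -1/√42, θ ≈ 98.88°.
Σ m_l² = 182, so Σ(L_z)² = 182 ℏ².

θ_min ≈ 22.21°; θ(m_l=-1) ≈ 98.88°; Σ(L_z)² = 182 ℏ²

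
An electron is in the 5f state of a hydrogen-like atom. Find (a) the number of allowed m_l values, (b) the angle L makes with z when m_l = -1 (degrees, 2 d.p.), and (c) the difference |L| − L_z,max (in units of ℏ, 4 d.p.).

7 values; θ(m_l=-1) ≈ 106.78°; |L|−L_z,max ≈ 0.4641ℏ

The 5f subshell has l = 3.
There are 2l+1 = 7 values of m_l.
For m_l = -1: cos θ = -1/√12, θ ≈ 106.78°.
|L| − L_z,max = (2√3 − 3)ℏ ≈ 0.4641ℏ.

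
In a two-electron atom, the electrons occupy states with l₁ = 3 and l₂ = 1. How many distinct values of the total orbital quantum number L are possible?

By the triangle rule, |l₁ − l₂| ≤ L ≤ l₁ + l₂.
So L can be 2, 3, 4.
That is 3 values.

3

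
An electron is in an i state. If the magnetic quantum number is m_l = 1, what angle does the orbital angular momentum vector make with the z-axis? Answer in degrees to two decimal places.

θ ≈ 81.12°

An i state has l = 6.
|L| = ℏ√(l(l+1)) = √42 ℏ.
L_z = m_l ℏ = 1ℏ.
cos θ = L_z/|L| = 1/√42, so θ ≈ 81.12°.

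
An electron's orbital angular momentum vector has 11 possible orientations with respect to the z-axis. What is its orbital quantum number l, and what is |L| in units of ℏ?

Since there are 2l+1 = 11 values of m_l, l = 5.
Then |L| = √(l(l+1)) ℏ = √30 ℏ.

l = 5, |L| = √30 ℏ ≈ 5.477ℏ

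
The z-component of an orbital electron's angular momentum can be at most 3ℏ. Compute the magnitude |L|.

Since max m_l = l, l = 3.
Then |L| = ℏ√(3·4) = 2√3 ℏ.

|L| = 2√3 ℏ ≈ 3.464ℏ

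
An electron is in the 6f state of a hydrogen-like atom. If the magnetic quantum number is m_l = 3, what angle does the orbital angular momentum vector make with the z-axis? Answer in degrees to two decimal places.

For 6f, l = 3.
|L| = √(l(l+1)) ℏ = 2√3 ℏ.
L_z = m_l ℏ = 3ℏ.
cos θ = L_z/|L| = 3/√12, so θ ≈ 30.00°.

θ ≈ 30.00°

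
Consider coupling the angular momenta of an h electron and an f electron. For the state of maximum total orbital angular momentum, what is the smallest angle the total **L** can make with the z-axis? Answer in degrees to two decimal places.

L runs from |5 − 3| = 2 to 5 + 3 = 8.
Allowed values: L = 2, 3, 4, 5, 6, 7, 8.
The maximum is L = 8, with |L_tot| = ℏ√(8·9) = 6√2 ℏ.
The minimum angle with z is arccos(8/√72) ≈ 19.47°.

θ_min ≈ 19.47°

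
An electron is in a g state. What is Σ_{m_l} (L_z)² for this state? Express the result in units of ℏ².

Σ(L_z)² = 60 ℏ²

A g state has l = 4.
The allowed m_l values are -4, -3, -2, -1, 0, 1, 2, 3, 4.
Σ m_l² = 2·(1 + 4 + 9 + 16) = 60.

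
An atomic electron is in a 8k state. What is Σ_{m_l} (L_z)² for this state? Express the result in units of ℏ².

Σ(L_z)² = 280 ℏ²

The 8k subshell has l = 7.
m_l ∈ {-7, -6, -5, -4, -3, -2, -1, 0, 1, 2, 3, 4, 5, 6, 7}.
Σ m_l² = l(l+1)(2l+1)/3 = 7·8·15/3 = 280.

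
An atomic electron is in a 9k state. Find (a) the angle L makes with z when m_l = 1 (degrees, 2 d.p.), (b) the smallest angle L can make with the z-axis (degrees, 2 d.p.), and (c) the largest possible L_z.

9k means n = 9, l = 7.
For m_l = 1: cos θ = 1/√56, θ ≈ 82.32°.
cos θ_min = 7/√56, so θ_min ≈ 20.70°.
L_z,max = lℏ = 7ℏ.

θ(m_l=1) ≈ 82.32°; θ_min ≈ 20.70°; L_z,max = 7ℏ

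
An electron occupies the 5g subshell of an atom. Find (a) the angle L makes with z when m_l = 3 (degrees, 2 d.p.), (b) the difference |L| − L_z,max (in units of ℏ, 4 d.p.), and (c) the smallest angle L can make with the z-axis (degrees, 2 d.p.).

θ(m_l=3) ≈ 47.87°; |L|−L_z,max ≈ 0.4721ℏ; θ_min ≈ 26.57°

5g means n = 5, l = 4.
For m_l = 3: cos θ = 3/√20, θ ≈ 47.87°.
|L| − L_z,max = (2√5 − 4)ℏ ≈ 0.4721ℏ.
cos θ_min = 4/√20, so θ_min ≈ 26.57°.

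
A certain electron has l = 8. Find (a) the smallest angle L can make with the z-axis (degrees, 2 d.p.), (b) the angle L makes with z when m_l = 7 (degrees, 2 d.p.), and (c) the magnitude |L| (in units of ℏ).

cos θ_min = 8/√72, so θ_min ≈ 19.47°.
For m_l = 7: cos θ = 7/√72, θ ≈ 34.42°.
|L| = ℏ√(8·9) = 6√2 ℏ ≈ 8.485ℏ.

θ_min ≈ 19.47°; θ(m_l=7) ≈ 34.42°; |L| = 6√2 ℏ ≈ 8.485ℏ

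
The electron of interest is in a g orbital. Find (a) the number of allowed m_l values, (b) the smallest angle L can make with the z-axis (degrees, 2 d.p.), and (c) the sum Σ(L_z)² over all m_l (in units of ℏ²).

9 values; θ_min ≈ 26.57°; Σ(L_z)² = 60 ℏ²

A g state has l = 4.
There are 2l+1 = 9 values of m_l.
cos θ_min = 4/√20, so θ_min ≈ 26.57°.
Σ m_l² = 60, so Σ(L_z)² = 60 ℏ².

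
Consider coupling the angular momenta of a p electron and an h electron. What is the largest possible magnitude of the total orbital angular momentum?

|L_tot|_max = √42 ℏ ≈ 6.481ℏ

The total orbital quantum number L ranges from |l₁ − l₂| to l₁ + l₂ in integer steps.
Allowed values: L = 4, 5, 6.
The largest magnitude corresponds to L = 6: |L_tot| = ℏ√(6·7) = √42 ℏ.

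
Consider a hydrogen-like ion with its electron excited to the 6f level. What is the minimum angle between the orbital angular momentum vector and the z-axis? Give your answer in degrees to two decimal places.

θ_min ≈ 30.00°

The 6f level has l = 3.
|L| = ℏ√(l(l+1)) = 2√3 ℏ.
The smallest angle corresponds to the largest L_z, i.e. m_l = l = 3, giving L_z = 3ℏ.
cos θ_min = 3/√12, so θ_min ≈ 30.00°.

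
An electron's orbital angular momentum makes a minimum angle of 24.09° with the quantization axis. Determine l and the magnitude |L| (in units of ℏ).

l = 5, |L| = √30 ℏ ≈ 5.477ℏ

cos²θ_min = l/(l+1) = 0.8334.
Solving: l = 5.
Then |L| = ℏ√(5·6) = √30 ℏ.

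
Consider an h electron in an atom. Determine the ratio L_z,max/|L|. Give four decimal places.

L_z,max/|L| = 0.9129

The letter h corresponds to l = 5.
|L| = √30 ℏ ≈ 5.4772ℏ, while L_z,max = lℏ = 5ℏ.
L_z,max/|L| = 5/√30 = 0.9129.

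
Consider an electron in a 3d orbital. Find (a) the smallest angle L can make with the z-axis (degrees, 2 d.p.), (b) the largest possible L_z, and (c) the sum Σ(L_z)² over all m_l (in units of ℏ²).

θ_min ≈ 35.26°; L_z,max = 2ℏ; Σ(L_z)² = 10 ℏ²

The 3d subshell has l = 2.
cos θ_min = 2/√6, so θ_min ≈ 35.26°.
L_z,max = lℏ = 2ℏ.
Σ m_l² = 10, so Σ(L_z)² = 10 ℏ².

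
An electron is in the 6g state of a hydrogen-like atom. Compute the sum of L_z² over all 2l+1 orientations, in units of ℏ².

Σ(L_z)² = 60 ℏ²

6g means n = 6, l = 4.
m_l ∈ {-4, -3, -2, -1, 0, 1, 2, 3, 4}.
Summing m² from −4 to 4: Σ m_l² = 60.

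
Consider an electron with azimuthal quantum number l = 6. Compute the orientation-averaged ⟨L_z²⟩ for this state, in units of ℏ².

m_l ∈ {-6, -5, -4, -3, -2, -1, 0, 1, 2, 3, 4, 5, 6}.
Average of L_z² over 13 states: 182/13 ℏ² = 14 ℏ².

⟨L_z²⟩ = 14 ℏ²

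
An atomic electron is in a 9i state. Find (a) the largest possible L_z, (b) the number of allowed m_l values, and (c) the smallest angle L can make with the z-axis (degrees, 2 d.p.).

For 9i, l = 6.
L_z,max = lℏ = 6ℏ.
There are 2l+1 = 13 values of m_l.
cos θ_min = 6/√42, so θ_min ≈ 22.21°.

L_z,max = 6ℏ; 13 values; θ_min ≈ 22.21°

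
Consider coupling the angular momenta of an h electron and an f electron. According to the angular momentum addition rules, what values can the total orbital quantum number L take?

Angular momentum addition gives L = |l₁ − l₂|, …, l₁ + l₂.
So L can be 2, 3, 4, 5, 6, 7, 8.

L = 2, 3, 4, 5, 6, 7, 8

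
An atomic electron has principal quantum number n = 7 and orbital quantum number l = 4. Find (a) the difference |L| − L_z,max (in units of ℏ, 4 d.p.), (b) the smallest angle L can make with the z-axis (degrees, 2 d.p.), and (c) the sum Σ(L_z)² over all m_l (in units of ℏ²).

|L|−L_z,max ≈ 0.4721ℏ; θ_min ≈ 26.57°; Σ(L_z)² = 60 ℏ²

|L| − L_z,max = (2√5 − 4)ℏ ≈ 0.4721ℏ.
cos θ_min = 4/√20, so θ_min ≈ 26.57°.
Σ m_l² = 60, so Σ(L_z)² = 60 ℏ².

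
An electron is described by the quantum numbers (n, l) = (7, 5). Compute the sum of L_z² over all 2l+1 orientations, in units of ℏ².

m_l ∈ {-5, -4, -3, -2, -1, 0, 1, 2, 3, 4, 5}.
Σ m_l² = l(l+1)(2l+1)/3 = 5·6·11/3 = 110.

Σ(L_z)² = 110 ℏ²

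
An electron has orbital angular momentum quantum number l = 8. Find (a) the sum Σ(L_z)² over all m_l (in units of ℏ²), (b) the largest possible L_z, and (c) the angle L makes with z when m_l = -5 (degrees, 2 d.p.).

Σ(L_z)² = 408 ℏ²; L_z,max = 8ℏ; θ(m_l=-5) ≈ 126.10°

Σ m_l² = 408, so Σ(L_z)² = 408 ℏ².
L_z,max = lℏ = 8ℏ.
For m_l = -5: cos θ = -5/√72, θ ≈ 126.10°.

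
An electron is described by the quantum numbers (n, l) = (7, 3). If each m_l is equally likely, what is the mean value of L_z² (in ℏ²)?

m_l runs from −3 to 3, i.e. {-3, -2, -1, 0, 1, 2, 3}.
⟨L_z²⟩ = ℏ²·(Σ m_l²)/(2l+1) = ℏ²·28/7 = 4ℏ².

⟨L_z²⟩ = 4 ℏ²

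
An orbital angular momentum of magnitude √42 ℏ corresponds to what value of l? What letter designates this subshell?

l = 6 (i orbital)

|L| = ℏ√(l(l+1)), so l(l+1) = 42.
The positive root is l = 6.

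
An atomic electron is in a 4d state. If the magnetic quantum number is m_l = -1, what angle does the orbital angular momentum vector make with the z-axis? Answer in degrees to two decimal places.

θ ≈ 114.09°

4d means n = 4, l = 2.
|L| = ℏ√(l(l+1)) = √6 ℏ.
L_z = m_l ℏ = −1ℏ.
cos θ = L_z/|L| = -1/√6, so θ ≈ 114.09°.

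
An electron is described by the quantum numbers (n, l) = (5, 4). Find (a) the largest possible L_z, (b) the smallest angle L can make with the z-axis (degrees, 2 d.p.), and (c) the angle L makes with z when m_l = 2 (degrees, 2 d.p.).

L_z,max = 4ℏ; θ_min ≈ 26.57°; θ(m_l=2) ≈ 63.43°

L_z,max = lℏ = 4ℏ.
cos θ_min = 4/√20, so θ_min ≈ 26.57°.
For m_l = 2: cos θ = 2/√20, θ ≈ 63.43°.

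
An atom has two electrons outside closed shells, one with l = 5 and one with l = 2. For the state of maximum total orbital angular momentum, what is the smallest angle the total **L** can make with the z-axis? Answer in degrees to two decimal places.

L runs from |5 − 2| = 3 to 5 + 2 = 7.
So L can be 3, 4, 5, 6, 7.
The maximum is L = 7, with |L_tot| = ℏ√(7·8) = 2√14 ℏ.
The minimum angle with z is arccos(7/√56) ≈ 20.70°.

θ_min ≈ 20.70°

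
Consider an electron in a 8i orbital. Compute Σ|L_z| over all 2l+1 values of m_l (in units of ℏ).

The 8i subshell has l = 6.
m_l ∈ {-6, -5, -4, -3, -2, -1, 0, 1, 2, 3, 4, 5, 6}.
Σ|m_l| = l(l+1) = 42.

Σ|L_z| = 42 ℏ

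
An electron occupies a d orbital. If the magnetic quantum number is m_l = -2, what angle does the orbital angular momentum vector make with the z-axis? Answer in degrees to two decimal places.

θ ≈ 144.74°

A d state has l = 2.
|L| = √(l(l+1)) ℏ = √6 ℏ.
L_z = m_l ℏ = −2ℏ.
cos θ = L_z/|L| = -2/√6, so θ ≈ 144.74°.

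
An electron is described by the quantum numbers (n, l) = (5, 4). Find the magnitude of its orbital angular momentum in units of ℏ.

|L| = ℏ√(l(l+1)) = ℏ√(4·5) = 2√5 ℏ

|L| = 2√5 ℏ ≈ 4.472ℏ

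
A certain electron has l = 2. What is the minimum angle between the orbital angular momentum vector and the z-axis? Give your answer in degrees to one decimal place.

|L| = ℏ√(l(l+1)) = √6 ℏ.
The smallest angle corresponds to the largest L_z, i.e. m_l = l = 2, giving L_z = 2ℏ.
cos θ_min = 2/√6, so θ_min ≈ 35.3°.

θ_min ≈ 35.3°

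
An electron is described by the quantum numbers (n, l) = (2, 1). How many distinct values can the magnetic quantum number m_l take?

3

The number of m_l values is 2l + 1 = 2·1 + 1 = 3.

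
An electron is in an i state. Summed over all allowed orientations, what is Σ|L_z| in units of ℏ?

Σ|L_z| = 42 ℏ

For an i orbital, l = 6.
m_l runs from −6 to 6, i.e. {-6, -5, -4, -3, -2, -1, 0, 1, 2, 3, 4, 5, 6}.
Σ|m_l| = 2(1+2+…+6) = 42.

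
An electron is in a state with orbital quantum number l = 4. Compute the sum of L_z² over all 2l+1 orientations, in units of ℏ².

m_l runs from −4 to 4, i.e. {-4, -3, -2, -1, 0, 1, 2, 3, 4}.
Summing m² from −4 to 4: Σ m_l² = 60.

Σ(L_z)² = 60 ℏ²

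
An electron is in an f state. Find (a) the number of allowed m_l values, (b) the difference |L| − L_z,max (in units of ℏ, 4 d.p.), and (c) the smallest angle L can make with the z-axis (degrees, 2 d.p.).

7 values; |L|−L_z,max ≈ 0.4641ℏ; θ_min ≈ 30.00°

For an f orbital, l = 3.
There are 2l+1 = 7 values of m_l.
|L| − L_z,max = (2√3 − 3)ℏ ≈ 0.4641ℏ.
cos θ_min = 3/√12, so θ_min ≈ 30.00°.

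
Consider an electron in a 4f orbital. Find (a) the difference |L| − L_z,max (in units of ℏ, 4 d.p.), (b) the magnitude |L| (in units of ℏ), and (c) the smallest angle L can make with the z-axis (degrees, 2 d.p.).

|L|−L_z,max ≈ 0.4641ℏ; |L| = 2√3 ℏ ≈ 3.464ℏ; θ_min ≈ 30.00°

For 4f, l = 3.
|L| − L_z,max = (2√3 − 3)ℏ ≈ 0.4641ℏ.
|L| = ℏ√(3·4) = 2√3 ℏ ≈ 3.464ℏ.
cos θ_min = 3/√12, so θ_min ≈ 30.00°.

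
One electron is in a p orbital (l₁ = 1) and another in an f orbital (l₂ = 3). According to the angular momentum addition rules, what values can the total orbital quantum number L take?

L = 2, 3, 4

Angular momentum addition gives L = |l₁ − l₂|, …, l₁ + l₂.
Allowed values: L = 2, 3, 4.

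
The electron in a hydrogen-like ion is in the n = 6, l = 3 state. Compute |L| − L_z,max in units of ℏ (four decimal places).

|L| − L_z,max ≈ 0.4641ℏ

|L| = 2√3 ℏ ≈ 3.4641ℏ, while L_z,max = lℏ = 3ℏ.
The difference is (2√3 − 3)ℏ ≈ 0.4641ℏ.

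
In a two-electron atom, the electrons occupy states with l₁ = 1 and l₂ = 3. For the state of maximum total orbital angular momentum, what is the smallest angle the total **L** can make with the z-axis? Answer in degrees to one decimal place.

θ_min ≈ 26.6°

L runs from |1 − 3| = 2 to 1 + 3 = 4.
Allowed values: L = 2, 3, 4.
The maximum is L = 4, with |L_tot| = ℏ√(4·5) = 2√5 ℏ.
The minimum angle with z is arccos(4/√20) ≈ 26.6°.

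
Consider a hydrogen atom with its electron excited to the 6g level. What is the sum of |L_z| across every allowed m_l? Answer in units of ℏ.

The 6g level has l = 4.
The allowed m_l values are -4, -3, -2, -1, 0, 1, 2, 3, 4.
Σ|m_l| = l(l+1) = 20.

Σ|L_z| = 20 ℏ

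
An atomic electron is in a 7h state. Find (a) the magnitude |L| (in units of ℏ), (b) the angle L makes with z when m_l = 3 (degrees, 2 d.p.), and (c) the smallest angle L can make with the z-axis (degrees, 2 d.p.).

The 7h subshell has l = 5.
|L| = ℏ√(5·6) = √30 ℏ ≈ 5.477ℏ.
For m_l = 3: cos θ = 3/√30, θ ≈ 56.79°.
cos θ_min = 5/√30, so θ_min ≈ 24.09°.

|L| = √30 ℏ ≈ 5.477ℏ; θ(m_l=3) ≈ 56.79°; θ_min ≈ 24.09°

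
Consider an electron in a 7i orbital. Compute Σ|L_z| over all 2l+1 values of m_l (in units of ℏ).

The 7i subshell has l = 6.
m_l ∈ {-6, -5, -4, -3, -2, -1, 0, 1, 2, 3, 4, 5, 6}.
Σ|m_l| = 2·6(6+1)/2 = 42.

Σ|L_z| = 42 ℏ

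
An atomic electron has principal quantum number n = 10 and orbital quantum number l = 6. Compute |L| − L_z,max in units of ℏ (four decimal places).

|L| = √42 ℏ ≈ 6.4807ℏ, while L_z,max = lℏ = 6ℏ.
The difference is (√42 − 6)ℏ ≈ 0.4807ℏ.

|L| − L_z,max ≈ 0.4807ℏ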